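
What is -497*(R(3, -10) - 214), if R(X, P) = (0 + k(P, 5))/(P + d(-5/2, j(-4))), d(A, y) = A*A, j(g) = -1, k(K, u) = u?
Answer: 321062/3 ≈ 1.0702e+5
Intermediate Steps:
d(A, y) = A²
R(X, P) = 5/(25/4 + P) (R(X, P) = (0 + 5)/(P + (-5/2)²) = 5/(P + (-5*½)²) = 5/(P + (-5/2)²) = 5/(P + 25/4) = 5/(25/4 + P))
-497*(R(3, -10) - 214) = -497*(20/(25 + 4*(-10)) - 214) = -497*(20/(25 - 40) - 214) = -497*(20/(-15) - 214) = -497*(20*(-1/15) - 214) = -497*(-4/3 - 214) = -497*(-646/3) = 321062/3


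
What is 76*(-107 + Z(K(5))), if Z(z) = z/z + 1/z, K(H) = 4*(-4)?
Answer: -32243/4 ≈ -8060.8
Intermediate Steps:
K(H) = -16
Z(z) = 1 + 1/z
76*(-107 + Z(K(5))) = 76*(-107 + (1 - 16)/(-16)) = 76*(-107 - 1/16*(-15)) = 76*(-107 + 15/16) = 76*(-1697/16) = -32243/4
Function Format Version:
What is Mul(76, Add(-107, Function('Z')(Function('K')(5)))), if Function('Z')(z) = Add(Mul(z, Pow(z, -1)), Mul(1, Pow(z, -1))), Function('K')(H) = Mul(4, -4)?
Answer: Rational(-32243, 4) ≈ -8060.8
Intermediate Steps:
Function('K')(H) = -16
Function('Z')(z) = Add(1, Pow(z, -1))
Mul(76, Add(-107, Function('Z')(Function('K')(5)))) = Mul(76, Add(-107, Mul(Pow(-16, -1), Add(1, -16)))) = Mul(76, Add(-107, Mul(Rational(-1, 16), -15))) = Mul(76, Add(-107, Rational(15, 16))) = Mul(76, Rational(-1697, 16)) = Rational(-32243, 4)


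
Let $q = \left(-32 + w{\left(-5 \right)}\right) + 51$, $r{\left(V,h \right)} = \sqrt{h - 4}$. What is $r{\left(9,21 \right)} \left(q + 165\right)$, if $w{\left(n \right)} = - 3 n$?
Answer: $199 \sqrt{17} \approx 820.5$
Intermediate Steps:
$r{\left(V,h \right)} = \sqrt{-4 + h}$
$q = 34$ ($q = \left(-32 - -15\right) + 51 = \left(-32 + 15\right) + 51 = -17 + 51 = 34$)
$r{\left(9,21 \right)} \left(q + 165\right) = \sqrt{-4 + 21} \left(34 + 165\right) = \sqrt{17} \cdot 199 = 199 \sqrt{17}$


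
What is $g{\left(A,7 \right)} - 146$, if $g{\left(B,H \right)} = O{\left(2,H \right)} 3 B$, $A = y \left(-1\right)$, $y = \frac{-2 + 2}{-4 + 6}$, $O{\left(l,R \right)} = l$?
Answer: $-146$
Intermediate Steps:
$y = 0$ ($y = \frac{0}{2} = 0 \cdot \frac{1}{2} = 0$)
$A = 0$ ($A = 0 \left(-1\right) = 0$)
$g{\left(B,H \right)} = 6 B$ ($g{\left(B,H \right)} = 2 \cdot 3 B = 6 B$)
$g{\left(A,7 \right)} - 146 = 6 \cdot 0 - 146 = 0 - 146 = -146$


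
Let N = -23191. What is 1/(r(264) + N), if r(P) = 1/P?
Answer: -264/6122423 ≈ -4.3120e-5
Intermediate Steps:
1/(r(264) + N) = 1/(1/264 - 23191) = 1/(-6122423/264) = -264/6122423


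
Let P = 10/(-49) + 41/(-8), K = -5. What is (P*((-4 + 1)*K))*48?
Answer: -188010/49 ≈ -3836.9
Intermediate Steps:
P = -2089/392 (P = 10*(-1/49) + 41*(-1/8) = -10/49 - 41/8 = -2089/392 ≈ -5.3291)
(P*((-4 + 1)*K))*48 = -2089*(-4 + 1)*(-5)/392*48 = -(-6267)*(-5)/392*48 = -2089/392*15*48 = -31335/392*48 = -188010/49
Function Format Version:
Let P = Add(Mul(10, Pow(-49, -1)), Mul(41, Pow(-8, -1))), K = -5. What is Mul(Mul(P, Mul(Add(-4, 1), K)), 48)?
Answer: Rational(-188010, 49) ≈ -3836.9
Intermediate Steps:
P = Rational(-2089, 392) (P = Add(Mul(10, Rational(-1, 49)), Mul(41, Rational(-1, 8))) = Add(Rational(-10, 49), Rational(-41, 8)) = Rational(-2089, 392) ≈ -5.3291)
Mul(Mul(P, Mul(Add(-4, 1), K)), 48) = Mul(Mul(Rational(-2089, 392), Mul(Add(-4, 1), -5)), 48) = Mul(Mul(Rational(-2089, 392), Mul(-3, -5)), 48) = Mul(Mul(Rational(-2089, 392), 15), 48) = Mul(Rational(-31335, 392), 48) = Rational(-188010, 49)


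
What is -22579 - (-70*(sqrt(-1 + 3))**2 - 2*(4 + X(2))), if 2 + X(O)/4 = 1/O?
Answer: -22443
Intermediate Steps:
X(O) = -8 + 4/O
-22579 - (-70*(sqrt(-1 + 3))**2 - 2*(4 + X(2))) = -22579 - (-70*(sqrt(-1 + 3))**2 - 2*(4 + (-8 + 4/2))) = -22579 - (-70*(sqrt(2))**2 - 2*(4 + (-8 + 4*(1/2)))) = -22579 - (-70*2 - 2*(4 + (-8 + 2))) = -22579 - (-140 - 2*(4 - 6)) = -22579 - (-140 - 2*(-2)) = -22579 - (-140 + 4) = -22579 - 1*(-136) = -22579 + 136 = -22443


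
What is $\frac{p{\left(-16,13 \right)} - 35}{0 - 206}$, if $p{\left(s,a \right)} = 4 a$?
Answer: $- \frac{17}{206} \approx -0.082524$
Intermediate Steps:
$\frac{p{\left(-16,13 \right)} - 35}{0 - 206} = \frac{4 \cdot 13 - 35}{0 - 206} = \frac{52 - 35}{-206} = 17 \left(- \frac{1}{206}\right) = - \frac{17}{206}$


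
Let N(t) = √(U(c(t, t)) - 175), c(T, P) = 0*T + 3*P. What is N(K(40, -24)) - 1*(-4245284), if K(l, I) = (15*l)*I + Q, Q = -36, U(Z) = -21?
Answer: 4245284 + 14*I ≈ 4.2453e+6 + 14.0*I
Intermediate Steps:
c(T, P) = 3*P (c(T, P) = 0 + 3*P = 3*P)
K(l, I) = -36 + 15*I*l (K(l, I) = (15*l)*I - 36 = 15*I*l - 36 = -36 + 15*I*l)
N(t) = 14*I (N(t) = √(-21 - 175) = √(-196) = 14*I)
N(K(40, -24)) - 1*(-4245284) = 14*I - 1*(-4245284) = 14*I + 4245284 = 4245284 + 14*I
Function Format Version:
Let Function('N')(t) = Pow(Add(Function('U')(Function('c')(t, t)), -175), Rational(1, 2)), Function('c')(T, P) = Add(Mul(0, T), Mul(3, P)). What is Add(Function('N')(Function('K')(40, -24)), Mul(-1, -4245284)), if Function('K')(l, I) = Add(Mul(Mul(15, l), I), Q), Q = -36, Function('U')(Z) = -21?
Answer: Add(4245284, Mul(14, I)) ≈ Add(4.2453e+6, Mul(14.000, I))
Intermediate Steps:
Function('c')(T, P) = Mul(3, P) (Function('c')(T, P) = Add(0, Mul(3, P)) = Mul(3, P))
Function('K')(l, I) = Add(-36, Mul(15, I, l)) (Function('K')(l, I) = Add(Mul(Mul(15, l), I), -36) = Add(Mul(15, I, l), -36) = Add(-36, Mul(15, I, l)))
Function('N')(t) = Mul(14, I) (Function('N')(t) = Pow(Add(-21, -175), Rational(1, 2)) = Pow(-196, Rational(1, 2)) = Mul(14, I))
Add(Function('N')(Function('K')(40, -24)), Mul(-1, -4245284)) = Add(Mul(14, I), Mul(-1, -4245284)) = Add(Mul(14, I), 4245284) = Add(4245284, Mul(14, I))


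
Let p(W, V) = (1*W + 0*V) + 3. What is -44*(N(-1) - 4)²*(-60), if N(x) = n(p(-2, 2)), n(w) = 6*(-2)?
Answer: 675840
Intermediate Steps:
p(W, V) = 3 + W (p(W, V) = (W + 0) + 3 = W + 3 = 3 + W)
n(w) = -12
N(x) = -12
-44*(N(-1) - 4)²*(-60) = -44*(-12 - 4)²*(-60) = -44*(-16)²*(-60) = -44*256*(-60) = -11264*(-60) = 675840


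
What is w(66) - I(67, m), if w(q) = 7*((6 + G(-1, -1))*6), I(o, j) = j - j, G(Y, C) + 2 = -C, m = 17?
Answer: 210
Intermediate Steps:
G(Y, C) = -2 - C
I(o, j) = 0
w(q) = 210 (w(q) = 7*((6 + (-2 - 1*(-1)))*6) = 7*((6 + (-2 + 1))*6) = 7*((6 - 1)*6) = 7*(5*6) = 7*30 = 210)
w(66) - I(67, m) = 210 - 1*0 = 210 + 0 = 210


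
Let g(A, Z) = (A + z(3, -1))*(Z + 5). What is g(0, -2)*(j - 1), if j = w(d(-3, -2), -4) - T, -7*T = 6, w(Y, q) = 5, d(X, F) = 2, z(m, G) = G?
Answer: -102/7 ≈ -14.571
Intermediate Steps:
g(A, Z) = (-1 + A)*(5 + Z) (g(A, Z) = (A - 1)*(Z + 5) = (-1 + A)*(5 + Z))
T = -6/7 (T = -1/7*6 = -6/7 ≈ -0.85714)
j = 41/7 (j = 5 - 1*(-6/7) = 5 + 6/7 = 41/7 ≈ 5.8571)
g(0, -2)*(j - 1) = (-5 - 1*(-2) + 5*0 + 0*(-2))*(41/7 - 1) = (-5 + 2 + 0 + 0)*(34/7) = -3*34/7 = -102/7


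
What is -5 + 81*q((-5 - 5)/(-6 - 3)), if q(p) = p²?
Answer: 95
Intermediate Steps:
-5 + 81*q((-5 - 5)/(-6 - 3)) = -5 + 81*((-5 - 5)/(-6 - 3))² = -5 + 81*(-10/(-9))² = -5 + 81*(-10*(-⅑))² = -5 + 81*(10/9)² = -5 + 81*(100/81) = -5 + 100 = 95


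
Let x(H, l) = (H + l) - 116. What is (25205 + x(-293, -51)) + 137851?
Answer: 162596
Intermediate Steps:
x(H, l) = -116 + H + l
(25205 + x(-293, -51)) + 137851 = (25205 + (-116 - 293 - 51)) + 137851 = (25205 - 460) + 137851 = 24745 + 137851 = 162596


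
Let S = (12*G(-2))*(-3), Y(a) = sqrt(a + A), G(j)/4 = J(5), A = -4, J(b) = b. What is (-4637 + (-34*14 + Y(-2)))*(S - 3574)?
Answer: 21955222 - 4294*I*sqrt(6) ≈ 2.1955e+7 - 10518.0*I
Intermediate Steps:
G(j) = 20 (G(j) = 4*5 = 20)
Y(a) = sqrt(-4 + a) (Y(a) = sqrt(a - 4) = sqrt(-4 + a))
S = -720 (S = (12*20)*(-3) = 240*(-3) = -720)
(-4637 + (-34*14 + Y(-2)))*(S - 3574) = (-4637 + (-34*14 + sqrt(-4 - 2)))*(-720 - 3574) = (-4637 + (-476 + sqrt(-6)))*(-4294) = (-4637 + (-476 + I*sqrt(6)))*(-4294) = (-5113 + I*sqrt(6))*(-4294) = 21955222 - 4294*I*sqrt(6)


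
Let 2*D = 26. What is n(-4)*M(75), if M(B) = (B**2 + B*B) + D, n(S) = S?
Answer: -45052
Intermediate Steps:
D = 13 (D = (1/2)*26 = 13)
M(B) = 13 + 2*B**2 (M(B) = (B**2 + B*B) + 13 = (B**2 + B**2) + 13 = 2*B**2 + 13 = 13 + 2*B**2)
n(-4)*M(75) = -4*(13 + 2*75**2) = -4*(13 + 2*5625) = -4*(13 + 11250) = -4*11263 = -45052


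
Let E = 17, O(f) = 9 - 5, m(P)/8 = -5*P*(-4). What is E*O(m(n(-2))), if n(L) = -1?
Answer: 68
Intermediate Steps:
m(P) = 160*P (m(P) = 8*(-5*P*(-4)) = 8*(20*P) = 160*P)
O(f) = 4
E*O(m(n(-2))) = 17*4 = 68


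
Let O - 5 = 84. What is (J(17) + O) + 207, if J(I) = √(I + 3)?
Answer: 296 + 2*√5 ≈ 300.47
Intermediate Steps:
J(I) = √(3 + I)
O = 89 (O = 5 + 84 = 89)
(J(17) + O) + 207 = (√(3 + 17) + 89) + 207 = (√20 + 89) + 207 = (2*√5 + 89) + 207 = (89 + 2*√5) + 207 = 296 + 2*√5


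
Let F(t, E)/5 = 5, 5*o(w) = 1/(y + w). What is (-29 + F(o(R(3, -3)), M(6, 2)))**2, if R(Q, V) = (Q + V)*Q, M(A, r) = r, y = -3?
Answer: 16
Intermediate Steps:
R(Q, V) = Q*(Q + V)
o(w) = 1/(5*(-3 + w))
F(t, E) = 25 (F(t, E) = 5*5 = 25)
(-29 + F(o(R(3, -3)), M(6, 2)))**2 = (-29 + 25)**2 = (-4)**2 = 16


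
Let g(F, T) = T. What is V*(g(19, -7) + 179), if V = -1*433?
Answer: -74476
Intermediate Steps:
V = -433
V*(g(19, -7) + 179) = -433*(-7 + 179) = -433*172 = -74476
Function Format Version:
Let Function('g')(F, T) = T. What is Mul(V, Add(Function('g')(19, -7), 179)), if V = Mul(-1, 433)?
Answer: -74476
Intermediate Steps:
V = -433
Mul(V, Add(Function('g')(19, -7), 179)) = Mul(-433, Add(-7, 179)) = Mul(-433, 172) = -74476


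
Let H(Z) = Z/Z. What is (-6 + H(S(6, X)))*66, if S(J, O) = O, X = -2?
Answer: -330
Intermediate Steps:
H(Z) = 1
(-6 + H(S(6, X)))*66 = (-6 + 1)*66 = -5*66 = -330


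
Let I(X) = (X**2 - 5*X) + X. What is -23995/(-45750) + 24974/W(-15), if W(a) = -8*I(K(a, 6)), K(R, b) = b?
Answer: -6334761/24400 ≈ -259.62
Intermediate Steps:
I(X) = X**2 - 4*X
W(a) = -96 (W(a) = -48*(-4 + 6) = -48*2 = -8*12 = -96)
-23995/(-45750) + 24974/W(-15) = -23995/(-45750) + 24974/(-96) = -23995*(-1/45750) + 24974*(-1/96) = 4799/9150 - 12487/48 = -6334761/24400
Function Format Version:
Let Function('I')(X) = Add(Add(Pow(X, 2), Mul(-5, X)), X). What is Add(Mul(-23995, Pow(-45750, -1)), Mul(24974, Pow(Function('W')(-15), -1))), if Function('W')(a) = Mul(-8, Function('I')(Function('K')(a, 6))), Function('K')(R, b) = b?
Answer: Rational(-6334761, 24400) ≈ -259.62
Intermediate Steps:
Function('I')(X) = Add(Pow(X, 2), Mul(-4, X))
Function('W')(a) = -96 (Function('W')(a) = Mul(-8, Mul(6, Add(-4, 6))) = Mul(-8, Mul(6, 2)) = Mul(-8, 12) = -96)
Add(Mul(-23995, Pow(-45750, -1)), Mul(24974, Pow(Function('W')(-15), -1))) = Add(Mul(-23995, Pow(-45750, -1)), Mul(24974, Pow(-96, -1))) = Add(Mul(-23995, Rational(-1, 45750)), Mul(24974, Rational(-1, 96))) = Add(Rational(4799, 9150), Rational(-12487, 48)) = Rational(-6334761, 24400)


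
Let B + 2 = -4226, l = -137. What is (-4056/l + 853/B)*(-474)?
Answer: -4036561959/289618 ≈ -13938.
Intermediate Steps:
B = -4228 (B = -2 - 4226 = -4228)
(-4056/l + 853/B)*(-474) = (-4056/(-137) + 853/(-4228))*(-474) = (-4056*(-1/137) + 853*(-1/4228))*(-474) = (4056/137 - 853/4228)*(-474) = (17031907/579236)*(-474) = -4036561959/289618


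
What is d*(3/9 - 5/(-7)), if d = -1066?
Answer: -23452/21 ≈ -1116.8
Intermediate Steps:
d*(3/9 - 5/(-7)) = -1066*(3/9 - 5/(-7)) = -1066*(3*(1/9) - 5*(-1/7)) = -1066*(1/3 + 5/7) = -1066*22/21 = -23452/21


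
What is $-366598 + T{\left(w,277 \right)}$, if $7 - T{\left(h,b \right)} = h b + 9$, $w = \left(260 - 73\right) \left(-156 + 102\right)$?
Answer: $2430546$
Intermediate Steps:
$w = -10098$ ($w = 187 \left(-54\right) = -10098$)
$T{\left(h,b \right)} = -2 - b h$ ($T{\left(h,b \right)} = 7 - \left(h b + 9\right) = 7 - \left(b h + 9\right) = 7 - \left(9 + b h\right) = -2 - b h$)
$-366598 + T{\left(w,277 \right)} = -366598 - \left(2 + 277 \left(-10098\right)\right) = -366598 + \left(-2 + 2797146\right) = -366598 + 2797144 = 2430546$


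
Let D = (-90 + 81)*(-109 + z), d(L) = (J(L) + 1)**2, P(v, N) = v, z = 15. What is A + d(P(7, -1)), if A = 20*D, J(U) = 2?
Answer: 16929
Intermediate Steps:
d(L) = 9 (d(L) = (2 + 1)**2 = 3**2 = 9)
D = 846 (D = (-90 + 81)*(-109 + 15) = -9*(-94) = 846)
A = 16920 (A = 20*846 = 16920)
A + d(P(7, -1)) = 16920 + 9 = 16929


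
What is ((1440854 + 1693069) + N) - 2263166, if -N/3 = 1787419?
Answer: -4491500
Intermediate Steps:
N = -5362257 (N = -3*1787419 = -5362257)
((1440854 + 1693069) + N) - 2263166 = ((1440854 + 1693069) - 5362257) - 2263166 = (3133923 - 5362257) - 2263166 = -2228334 - 2263166 = -4491500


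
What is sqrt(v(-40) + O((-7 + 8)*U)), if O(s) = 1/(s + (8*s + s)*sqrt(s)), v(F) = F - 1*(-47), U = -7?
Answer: sqrt(21)*sqrt((16 + 147*I*sqrt(7))/(1 + 9*I*sqrt(7)))/7 ≈ 2.6457 + 0.0011318*I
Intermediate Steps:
v(F) = 47 + F (v(F) = F + 47 = 47 + F)
O(s) = 1/(s + 9*s**(3/2)) (O(s) = 1/(s + (9*s)*sqrt(s)) = 1/(s + 9*s**(3/2)))
sqrt(v(-40) + O((-7 + 8)*U)) = sqrt((47 - 40) + 1/((-7 + 8)*(-7) + 9*((-7 + 8)*(-7))**(3/2))) = sqrt(7 + 1/(1*(-7) + 9*(1*(-7))**(3/2))) = sqrt(7 + 1/(-7 + 9*(-7)**(3/2))) = sqrt(7 + 1/(-7 + 9*(-7*I*sqrt(7)))) = sqrt(7 + 1/(-7 - 63*I*sqrt(7)))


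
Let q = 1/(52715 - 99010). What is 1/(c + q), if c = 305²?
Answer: 46295/4306592374 ≈ 1.0750e-5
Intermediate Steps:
c = 93025
q = -1/46295 (q = 1/(-46295) = -1/46295 ≈ -2.1601e-5)
1/(c + q) = 1/(93025 - 1/46295) = 1/(4306592374/46295) = 46295/4306592374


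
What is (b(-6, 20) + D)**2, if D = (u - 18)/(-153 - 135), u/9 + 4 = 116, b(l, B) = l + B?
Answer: 28561/256 ≈ 111.57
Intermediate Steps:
b(l, B) = B + l
u = 1008 (u = -36 + 9*116 = -36 + 1044 = 1008)
D = -55/16 (D = (1008 - 18)/(-153 - 135) = 990/(-288) = 990*(-1/288) = -55/16 ≈ -3.4375)
(b(-6, 20) + D)**2 = ((20 - 6) - 55/16)**2 = (14 - 55/16)**2 = (169/16)**2 = 28561/256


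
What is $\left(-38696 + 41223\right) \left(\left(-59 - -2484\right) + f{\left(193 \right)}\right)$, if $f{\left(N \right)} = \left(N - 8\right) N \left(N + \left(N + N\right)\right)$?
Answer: $52247291740$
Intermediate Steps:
$f{\left(N \right)} = 3 N^{2} \left(-8 + N\right)$ ($f{\left(N \right)} = \left(-8 + N\right) N \left(N + 2 N\right) = \left(-8 + N\right) N 3 N = \left(-8 + N\right) 3 N^{2} = 3 N^{2} \left(-8 + N\right)$)
$\left(-38696 + 41223\right) \left(\left(-59 - -2484\right) + f{\left(193 \right)}\right) = \left(-38696 + 41223\right) \left(\left(-59 - -2484\right) + 3 \cdot 193^{2} \left(-8 + 193\right)\right) = 2527 \left(\left(-59 + 2484\right) + 3 \cdot 37249 \cdot 185\right) = 2527 \left(2425 + 20673195\right) = 2527 \cdot 20675620 = 52247291740$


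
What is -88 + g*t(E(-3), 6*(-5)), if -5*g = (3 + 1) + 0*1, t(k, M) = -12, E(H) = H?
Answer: -392/5 ≈ -78.400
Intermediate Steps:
g = -⅘ (g = -((3 + 1) + 0*1)/5 = -(4 + 0)/5 = -⅕*4 = -⅘ ≈ -0.80000)
-88 + g*t(E(-3), 6*(-5)) = -88 - ⅘*(-12) = -88 + 48/5 = -392/5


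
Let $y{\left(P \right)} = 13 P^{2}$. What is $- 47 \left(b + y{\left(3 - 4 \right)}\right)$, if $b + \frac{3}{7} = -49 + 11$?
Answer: $\frac{8366}{7} \approx 1195.1$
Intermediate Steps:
$b = - \frac{269}{7}$ ($b = - \frac{3}{7} + \left(-49 + 11\right) = - \frac{3}{7} - 38 = - \frac{269}{7} \approx -38.429$)
$- 47 \left(b + y{\left(3 - 4 \right)}\right) = - 47 \left(- \frac{269}{7} + 13 \left(3 - 4\right)^{2}\right) = - 47 \left(- \frac{269}{7} + 13 \left(-1\right)^{2}\right) = - 47 \left(- \frac{269}{7} + 13 \cdot 1\right) = - 47 \left(- \frac{269}{7} + 13\right) = \left(-47\right) \left(- \frac{178}{7}\right) = \frac{8366}{7}$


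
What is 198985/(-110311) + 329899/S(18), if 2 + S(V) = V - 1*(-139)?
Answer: 36360645914/17098205 ≈ 2126.6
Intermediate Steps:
S(V) = 137 + V (S(V) = -2 + (V - 1*(-139)) = -2 + (V + 139) = -2 + (139 + V) = 137 + V)
198985/(-110311) + 329899/S(18) = 198985/(-110311) + 329899/(137 + 18) = 198985*(-1/110311) + 329899/155 = -198985/110311 + 329899*(1/155) = -198985/110311 + 329899/155 = 36360645914/17098205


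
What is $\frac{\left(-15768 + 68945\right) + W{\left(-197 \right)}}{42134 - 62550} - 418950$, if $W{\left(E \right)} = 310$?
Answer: $- \frac{8553336687}{20416} \approx -4.1895 \cdot 10^{5}$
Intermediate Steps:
$\frac{\left(-15768 + 68945\right) + W{\left(-197 \right)}}{42134 - 62550} - 418950 = \frac{\left(-15768 + 68945\right) + 310}{42134 - 62550} - 418950 = \frac{53177 + 310}{-20416} - 418950 = 53487 \left(- \frac{1}{20416}\right) - 418950 = - \frac{53487}{20416} - 418950 = - \frac{8553336687}{20416}$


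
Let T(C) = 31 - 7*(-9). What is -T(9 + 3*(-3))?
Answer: -94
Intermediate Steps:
T(C) = 94 (T(C) = 31 - 1*(-63) = 31 + 63 = 94)
-T(9 + 3*(-3)) = -1*94 = -94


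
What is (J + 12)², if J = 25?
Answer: 1369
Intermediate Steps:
(J + 12)² = (25 + 12)² = 37² = 1369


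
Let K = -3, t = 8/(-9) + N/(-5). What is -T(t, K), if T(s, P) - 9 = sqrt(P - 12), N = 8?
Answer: -9 - I*sqrt(15) ≈ -9.0 - 3.873*I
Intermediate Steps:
t = -112/45 (t = 8/(-9) + 8/(-5) = 8*(-1/9) + 8*(-1/5) = -8/9 - 8/5 = -112/45 ≈ -2.4889)
T(s, P) = 9 + sqrt(-12 + P) (T(s, P) = 9 + sqrt(P - 12) = 9 + sqrt(-12 + P))
-T(t, K) = -(9 + sqrt(-12 - 3)) = -(9 + sqrt(-15)) = -(9 + I*sqrt(15)) = -9 - I*sqrt(15)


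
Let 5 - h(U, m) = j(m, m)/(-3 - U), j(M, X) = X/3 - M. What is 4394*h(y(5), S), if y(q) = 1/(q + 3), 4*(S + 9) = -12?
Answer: 830466/25 ≈ 33219.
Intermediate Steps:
S = -12 (S = -9 + (1/4)*(-12) = -9 - 3 = -12)
j(M, X) = -M + X/3 (j(M, X) = X*(1/3) - M = X/3 - M = -M + X/3)
y(q) = 1/(3 + q)
h(U, m) = 5 + 2*m/(3*(-3 - U)) (h(U, m) = 5 - (-m + m/3)/(-3 - U) = 5 - (-2*m/3)/(-3 - U) = 5 - (-2)*m/(3*(-3 - U)) = 5 + 2*m/(3*(-3 - U)))
4394*h(y(5), S) = 4394*((45 - 2*(-12) + 15/(3 + 5))/(3*(3 + 1/(3 + 5)))) = 4394*((45 + 24 + 15/8)/(3*(3 + 1/8))) = 4394*((45 + 24 + 15*(1/8))/(3*(3 + 1/8))) = 4394*((45 + 24 + 15/8)/(3*(25/8))) = 4394*((1/3)*(8/25)*(567/8)) = 4394*(189/25) = 830466/25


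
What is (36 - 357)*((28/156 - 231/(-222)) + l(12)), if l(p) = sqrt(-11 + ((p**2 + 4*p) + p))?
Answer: -376747/962 - 321*sqrt(193) ≈ -4851.1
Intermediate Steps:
l(p) = sqrt(-11 + p**2 + 5*p) (l(p) = sqrt(-11 + (p**2 + 5*p)) = sqrt(-11 + p**2 + 5*p))
(36 - 357)*((28/156 - 231/(-222)) + l(12)) = (36 - 357)*((28/156 - 231/(-222)) + sqrt(-11 + 12**2 + 5*12)) = -321*((28*(1/156) - 231*(-1/222)) + sqrt(-11 + 144 + 60)) = -321*((7/39 + 77/74) + sqrt(193)) = -321*(3521/2886 + sqrt(193)) = -376747/962 - 321*sqrt(193)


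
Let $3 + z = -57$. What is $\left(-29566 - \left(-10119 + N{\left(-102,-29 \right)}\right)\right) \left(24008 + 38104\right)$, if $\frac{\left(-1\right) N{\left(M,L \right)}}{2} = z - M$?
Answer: $-1202674656$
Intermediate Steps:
$z = -60$ ($z = -3 - 57 = -60$)
$N{\left(M,L \right)} = 120 + 2 M$ ($N{\left(M,L \right)} = - 2 \left(-60 - M\right) = 120 + 2 M$)
$\left(-29566 - \left(-10119 + N{\left(-102,-29 \right)}\right)\right) \left(24008 + 38104\right) = \left(-29566 + \left(10119 - \left(120 + 2 \left(-102\right)\right)\right)\right) \left(24008 + 38104\right) = \left(-29566 + \left(10119 - \left(120 - 204\right)\right)\right) 62112 = \left(-29566 + \left(10119 - -84\right)\right) 62112 = \left(-29566 + \left(10119 + 84\right)\right) 62112 = \left(-29566 + 10203\right) 62112 = \left(-19363\right) 62112 = -1202674656$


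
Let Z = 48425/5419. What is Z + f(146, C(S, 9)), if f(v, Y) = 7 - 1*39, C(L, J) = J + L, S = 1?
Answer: -124983/5419 ≈ -23.064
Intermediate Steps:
f(v, Y) = -32 (f(v, Y) = 7 - 39 = -32)
Z = 48425/5419 (Z = 48425*(1/5419) = 48425/5419 ≈ 8.9362)
Z + f(146, C(S, 9)) = 48425/5419 - 32 = -124983/5419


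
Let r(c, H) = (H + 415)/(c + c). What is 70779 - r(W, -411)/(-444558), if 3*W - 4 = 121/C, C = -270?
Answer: 5029215080943/71055187 ≈ 70779.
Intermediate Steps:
W = 959/810 (W = 4/3 + (121/(-270))/3 = 4/3 + (121*(-1/270))/3 = 4/3 + (⅓)*(-121/270) = 4/3 - 121/810 = 959/810 ≈ 1.1840)
r(c, H) = (415 + H)/(2*c) (r(c, H) = (415 + H)/((2*c)) = (415 + H)*(1/(2*c)) = (415 + H)/(2*c))
70779 - r(W, -411)/(-444558) = 70779 - (415 - 411)/(2*(959/810))/(-444558) = 70779 - (½)*(810/959)*4*(-1)/444558 = 70779 - 1620*(-1)/(959*444558) = 70779 - 1*(-270/71055187) = 70779 + 270/71055187 = 5029215080943/71055187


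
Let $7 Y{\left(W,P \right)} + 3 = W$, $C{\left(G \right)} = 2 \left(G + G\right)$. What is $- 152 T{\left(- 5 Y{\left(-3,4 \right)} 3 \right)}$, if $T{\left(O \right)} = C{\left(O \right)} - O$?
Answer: $- \frac{41040}{7} \approx -5862.9$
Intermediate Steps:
$C{\left(G \right)} = 4 G$ ($C{\left(G \right)} = 2 \cdot 2 G = 4 G$)
$Y{\left(W,P \right)} = - \frac{3}{7} + \frac{W}{7}$
$T{\left(O \right)} = 3 O$ ($T{\left(O \right)} = 4 O - O = 3 O$)
$- 152 T{\left(- 5 Y{\left(-3,4 \right)} 3 \right)} = - 152 \cdot 3 - 5 \left(- \frac{3}{7} + \frac{1}{7} \left(-3\right)\right) 3 = - 152 \cdot 3 - 5 \left(- \frac{3}{7} - \frac{3}{7}\right) 3 = - 152 \cdot 3 \left(-5\right) \left(- \frac{6}{7}\right) 3 = - 152 \cdot 3 \cdot \frac{30}{7} \cdot 3 = - 152 \cdot 3 \cdot \frac{90}{7} = \left(-152\right) \frac{270}{7} = - \frac{41040}{7}$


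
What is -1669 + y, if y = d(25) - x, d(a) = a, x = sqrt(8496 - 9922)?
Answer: -1644 - I*sqrt(1426) ≈ -1644.0 - 37.762*I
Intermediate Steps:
x = I*sqrt(1426) (x = sqrt(-1426) = I*sqrt(1426) ≈ 37.762*I)
y = 25 - I*sqrt(1426) ≈ 25.0 - 37.762*I
-1669 + y = -1669 + (25 - I*sqrt(1426)) = -1644 - I*sqrt(1426)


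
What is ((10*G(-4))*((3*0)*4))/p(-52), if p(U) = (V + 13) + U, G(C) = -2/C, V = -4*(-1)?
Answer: 0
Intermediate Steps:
V = 4
p(U) = 17 + U (p(U) = (4 + 13) + U = 17 + U)
((10*G(-4))*((3*0)*4))/p(-52) = ((10*(-2/(-4)))*((3*0)*4))/(17 - 52) = ((10*(-2*(-¼)))*(0*4))/(-35) = ((10*(½))*0)*(-1/35) = (5*0)*(-1/35) = 0*(-1/35) = 0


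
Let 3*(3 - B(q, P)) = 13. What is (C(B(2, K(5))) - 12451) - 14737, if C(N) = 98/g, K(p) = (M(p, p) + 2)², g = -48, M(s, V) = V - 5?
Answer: -652561/24 ≈ -27190.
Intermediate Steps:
M(s, V) = -5 + V
K(p) = (-3 + p)² (K(p) = ((-5 + p) + 2)² = (-3 + p)²)
B(q, P) = -4/3 (B(q, P) = 3 - ⅓*13 = 3 - 13/3 = -4/3)
C(N) = -49/24 (C(N) = 98/(-48) = 98*(-1/48) = -49/24)
(C(B(2, K(5))) - 12451) - 14737 = (-49/24 - 12451) - 14737 = -298873/24 - 14737 = -652561/24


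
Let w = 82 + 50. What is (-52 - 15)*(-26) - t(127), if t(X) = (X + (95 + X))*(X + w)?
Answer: -88649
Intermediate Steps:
w = 132
t(X) = (95 + 2*X)*(132 + X) (t(X) = (X + (95 + X))*(X + 132) = (95 + 2*X)*(132 + X))
(-52 - 15)*(-26) - t(127) = (-52 - 15)*(-26) - (12540 + 2*127² + 359*127) = -67*(-26) - (12540 + 2*16129 + 45593) = 1742 - (12540 + 32258 + 45593) = 1742 - 1*90391 = 1742 - 90391 = -88649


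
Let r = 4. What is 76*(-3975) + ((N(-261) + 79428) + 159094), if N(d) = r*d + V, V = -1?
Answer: -64623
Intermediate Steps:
N(d) = -1 + 4*d (N(d) = 4*d - 1 = -1 + 4*d)
76*(-3975) + ((N(-261) + 79428) + 159094) = 76*(-3975) + (((-1 + 4*(-261)) + 79428) + 159094) = -302100 + (((-1 - 1044) + 79428) + 159094) = -302100 + ((-1045 + 79428) + 159094) = -302100 + (78383 + 159094) = -302100 + 237477 = -64623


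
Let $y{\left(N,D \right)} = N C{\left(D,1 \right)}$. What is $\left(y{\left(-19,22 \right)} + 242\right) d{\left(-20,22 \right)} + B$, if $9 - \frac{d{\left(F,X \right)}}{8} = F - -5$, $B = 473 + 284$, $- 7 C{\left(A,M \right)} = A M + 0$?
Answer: $\frac{410803}{7} \approx 58686.0$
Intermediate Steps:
$C{\left(A,M \right)} = - \frac{A M}{7}$ ($C{\left(A,M \right)} = - \frac{A M + 0}{7} = - \frac{A M}{7}$)
$B = 757$
$d{\left(F,X \right)} = 32 - 8 F$ ($d{\left(F,X \right)} = 72 - 8 \left(F - -5\right) = 72 - 8 \left(F + 5\right) = 72 - 8 \left(5 + F\right) = 72 - \left(40 + 8 F\right) = 32 - 8 F$)
$y{\left(N,D \right)} = - \frac{D N}{7}$ ($y{\left(N,D \right)} = N \left(\left(- \frac{1}{7}\right) D 1\right) = N \left(- \frac{D}{7}\right) = - \frac{D N}{7}$)
$\left(y{\left(-19,22 \right)} + 242\right) d{\left(-20,22 \right)} + B = \left(\left(- \frac{1}{7}\right) 22 \left(-19\right) + 242\right) \left(32 - -160\right) + 757 = \left(\frac{418}{7} + 242\right) \left(32 + 160\right) + 757 = \frac{2112}{7} \cdot 192 + 757 = \frac{405504}{7} + 757 = \frac{410803}{7}$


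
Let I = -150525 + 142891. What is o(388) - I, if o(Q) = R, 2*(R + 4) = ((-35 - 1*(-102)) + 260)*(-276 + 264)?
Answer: 5668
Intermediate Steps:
I = -7634
R = -1966 (R = -4 + (((-35 - 1*(-102)) + 260)*(-276 + 264))/2 = -4 + (((-35 + 102) + 260)*(-12))/2 = -4 + ((67 + 260)*(-12))/2 = -4 + (327*(-12))/2 = -4 + (½)*(-3924) = -4 - 1962 = -1966)
o(Q) = -1966
o(388) - I = -1966 - 1*(-7634) = -1966 + 7634 = 5668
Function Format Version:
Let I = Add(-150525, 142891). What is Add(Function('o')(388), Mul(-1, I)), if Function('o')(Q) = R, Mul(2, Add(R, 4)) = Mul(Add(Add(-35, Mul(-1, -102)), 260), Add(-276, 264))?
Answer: 5668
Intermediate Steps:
I = -7634
R = -1966 (R = Add(-4, Mul(Rational(1, 2), Mul(Add(Add(-35, Mul(-1, -102)), 260), Add(-276, 264)))) = Add(-4, Mul(Rational(1, 2), Mul(Add(Add(-35, 102), 260), -12))) = Add(-4, Mul(Rational(1, 2), Mul(Add(67, 260), -12))) = Add(-4, Mul(Rational(1, 2), Mul(327, -12))) = Add(-4, Mul(Rational(1, 2), -3924)) = Add(-4, -1962) = -1966)
Function('o')(Q) = -1966
Add(Function('o')(388), Mul(-1, I)) = Add(-1966, Mul(-1, -7634)) = Add(-1966, 7634) = 5668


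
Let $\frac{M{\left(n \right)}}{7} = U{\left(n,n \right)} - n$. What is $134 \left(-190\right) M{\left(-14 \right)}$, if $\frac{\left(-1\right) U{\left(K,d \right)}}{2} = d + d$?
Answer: $-12475400$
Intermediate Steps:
$U{\left(K,d \right)} = - 4 d$ ($U{\left(K,d \right)} = - 2 \left(d + d\right) = - 2 \cdot 2 d = - 4 d$)
$M{\left(n \right)} = - 35 n$ ($M{\left(n \right)} = 7 \left(- 4 n - n\right) = 7 \left(- 5 n\right) = - 35 n$)
$134 \left(-190\right) M{\left(-14 \right)} = 134 \left(-190\right) \left(\left(-35\right) \left(-14\right)\right) = \left(-25460\right) 490 = -12475400$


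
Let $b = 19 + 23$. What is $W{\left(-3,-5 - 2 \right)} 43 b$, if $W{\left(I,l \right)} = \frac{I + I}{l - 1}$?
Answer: $\frac{2709}{2} \approx 1354.5$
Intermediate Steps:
$b = 42$
$W{\left(I,l \right)} = \frac{2 I}{-1 + l}$
$W{\left(-3,-5 - 2 \right)} 43 b = 2 \left(-3\right) \frac{1}{-1 - 7} \cdot 43 \cdot 42 = 2 \left(-3\right) \frac{1}{-8} \cdot 43 \cdot 42 = 2 \left(-3\right) \left(- \frac{1}{8}\right) 43 \cdot 42 = \frac{3}{4} \cdot 43 \cdot 42 = \frac{129}{4} \cdot 42 = \frac{2709}{2}$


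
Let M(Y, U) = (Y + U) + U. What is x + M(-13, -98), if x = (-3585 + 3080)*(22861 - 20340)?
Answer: -1273314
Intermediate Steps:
M(Y, U) = Y + 2*U (M(Y, U) = (U + Y) + U = Y + 2*U)
x = -1273105 (x = -505*2521 = -1273105)
x + M(-13, -98) = -1273105 + (-13 + 2*(-98)) = -1273105 + (-13 - 196) = -1273105 - 209 = -1273314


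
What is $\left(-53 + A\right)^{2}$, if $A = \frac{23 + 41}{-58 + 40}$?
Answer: $\frac{259081}{81} \approx 3198.5$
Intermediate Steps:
$A = - \frac{32}{9}$ ($A = \frac{64}{-18} = 64 \left(- \frac{1}{18}\right) = - \frac{32}{9} \approx -3.5556$)
$\left(-53 + A\right)^{2} = \left(-53 - \frac{32}{9}\right)^{2} = \left(- \frac{509}{9}\right)^{2} = \frac{259081}{81}$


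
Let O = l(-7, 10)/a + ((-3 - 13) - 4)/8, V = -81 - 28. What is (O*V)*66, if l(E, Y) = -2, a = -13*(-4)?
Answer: 237402/13 ≈ 18262.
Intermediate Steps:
a = 52
V = -109
O = -33/13 (O = -2/52 + ((-3 - 13) - 4)/8 = -2*1/52 + (-16 - 4)*(⅛) = -1/26 - 20*⅛ = -1/26 - 5/2 = -33/13 ≈ -2.5385)
(O*V)*66 = -33/13*(-109)*66 = (3597/13)*66 = 237402/13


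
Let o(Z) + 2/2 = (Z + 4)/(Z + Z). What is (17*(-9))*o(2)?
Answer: -153/2 ≈ -76.500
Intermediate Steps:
o(Z) = -1 + (4 + Z)/(2*Z) (o(Z) = -1 + (Z + 4)/(Z + Z) = -1 + (4 + Z)/((2*Z)) = -1 + (4 + Z)*(1/(2*Z)) = -1 + (4 + Z)/(2*Z))
(17*(-9))*o(2) = (17*(-9))*((½)*(4 - 1*2)/2) = -153*(4 - 2)/(2*2) = -153*2/(2*2) = -153*½ = -153/2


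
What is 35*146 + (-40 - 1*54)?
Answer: 5016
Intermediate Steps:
35*146 + (-40 - 1*54) = 5110 + (-40 - 54) = 5110 - 94 = 5016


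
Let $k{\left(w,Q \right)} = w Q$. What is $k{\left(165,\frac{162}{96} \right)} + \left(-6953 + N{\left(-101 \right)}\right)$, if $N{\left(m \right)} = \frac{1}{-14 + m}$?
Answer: $- \frac{12281211}{1840} \approx -6674.6$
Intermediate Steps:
$k{\left(w,Q \right)} = Q w$
$k{\left(165,\frac{162}{96} \right)} + \left(-6953 + N{\left(-101 \right)}\right) = \frac{162}{96} \cdot 165 - \left(6953 - \frac{1}{-14 - 101}\right) = 162 \cdot \frac{1}{96} \cdot 165 - \left(6953 - \frac{1}{-115}\right) = \frac{27}{16} \cdot 165 - \frac{799596}{115} = \frac{4455}{16} - \frac{799596}{115} = - \frac{12281211}{1840}$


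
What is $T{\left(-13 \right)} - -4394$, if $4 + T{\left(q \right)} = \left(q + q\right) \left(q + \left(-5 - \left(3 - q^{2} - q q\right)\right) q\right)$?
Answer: $116268$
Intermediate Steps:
$T{\left(q \right)} = -4 + 2 q \left(q + q \left(-8 + 2 q^{2}\right)\right)$ ($T{\left(q \right)} = -4 + \left(q + q\right) \left(q + \left(-5 - \left(3 - q^{2} - q q\right)\right) q\right) = -4 + 2 q \left(q + \left(-5 + \left(\left(q^{2} + q^{2}\right) - 3\right)\right) q\right) = -4 + 2 q \left(q + \left(-5 + \left(2 q^{2} - 3\right)\right) q\right) = -4 + 2 q \left(q + \left(-5 + \left(-3 + 2 q^{2}\right)\right) q\right) = -4 + 2 q \left(q + \left(-8 + 2 q^{2}\right) q\right) = -4 + 2 q \left(q + q \left(-8 + 2 q^{2}\right)\right)$)
$T{\left(-13 \right)} - -4394 = \left(-4 - 14 \left(-13\right)^{2} + 4 \left(-13\right)^{4}\right) - -4394 = \left(-4 - 2366 + 4 \cdot 28561\right) + 4394 = \left(-4 - 2366 + 114244\right) + 4394 = 111874 + 4394 = 116268$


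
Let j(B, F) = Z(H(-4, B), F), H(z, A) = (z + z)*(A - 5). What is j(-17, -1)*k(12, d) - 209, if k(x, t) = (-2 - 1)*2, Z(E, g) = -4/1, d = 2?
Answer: -185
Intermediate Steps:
H(z, A) = 2*z*(-5 + A) (H(z, A) = (2*z)*(-5 + A) = 2*z*(-5 + A))
Z(E, g) = -4 (Z(E, g) = -4*1 = -4)
j(B, F) = -4
k(x, t) = -6 (k(x, t) = -3*2 = -6)
j(-17, -1)*k(12, d) - 209 = -4*(-6) - 209 = 24 - 209 = -185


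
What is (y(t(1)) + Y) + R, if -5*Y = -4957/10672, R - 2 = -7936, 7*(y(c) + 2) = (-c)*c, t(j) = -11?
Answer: -2970676581/373520 ≈ -7953.2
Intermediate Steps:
y(c) = -2 - c²/7 (y(c) = -2 + ((-c)*c)/7 = -2 + (-c²)/7 = -2 - c²/7)
R = -7934 (R = 2 - 7936 = -7934)
Y = 4957/53360 (Y = -(-4957)/(5*10672) = -⅕*(-4957/10672) = 4957/53360 ≈ 0.092897)
(y(t(1)) + Y) + R = ((-2 - ⅐*(-11)²) + 4957/53360) - 7934 = ((-2 - ⅐*121) + 4957/53360) - 7934 = ((-2 - 121/7) + 4957/53360) - 7934 = (-135/7 + 4957/53360) - 7934 = -7168901/373520 - 7934 = -2970676581/373520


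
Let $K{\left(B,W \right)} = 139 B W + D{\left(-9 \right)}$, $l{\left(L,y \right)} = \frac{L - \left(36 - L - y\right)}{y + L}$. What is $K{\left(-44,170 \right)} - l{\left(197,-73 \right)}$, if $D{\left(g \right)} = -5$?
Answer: $- \frac{128926185}{124} \approx -1.0397 \cdot 10^{6}$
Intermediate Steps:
$l{\left(L,y \right)} = \frac{-36 + y + 2 L}{L + y}$ ($l{\left(L,y \right)} = \frac{L + \left(-36 + L + y\right)}{L + y} = \frac{-36 + y + 2 L}{L + y}$)
$K{\left(B,W \right)} = -5 + 139 B W$ ($K{\left(B,W \right)} = 139 B W - 5 = -5 + 139 B W$)
$K{\left(-44,170 \right)} - l{\left(197,-73 \right)} = \left(-5 + 139 \left(-44\right) 170\right) - \frac{-36 - 73 + 2 \cdot 197}{197 - 73} = \left(-5 - 1039720\right) - \frac{-36 - 73 + 394}{124} = -1039725 - \frac{1}{124} \cdot 285 = -1039725 - \frac{285}{124} = - \frac{128926185}{124}$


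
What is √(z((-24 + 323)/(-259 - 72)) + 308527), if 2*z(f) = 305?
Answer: √1234718/2 ≈ 555.59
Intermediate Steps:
z(f) = 305/2 (z(f) = (½)*305 = 305/2)
√(z((-24 + 323)/(-259 - 72)) + 308527) = √(305/2 + 308527) = √(617359/2) = √1234718/2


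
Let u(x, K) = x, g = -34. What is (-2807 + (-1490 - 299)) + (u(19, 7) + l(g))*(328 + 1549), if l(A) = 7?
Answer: 44206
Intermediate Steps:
(-2807 + (-1490 - 299)) + (u(19, 7) + l(g))*(328 + 1549) = (-2807 + (-1490 - 299)) + (19 + 7)*(328 + 1549) = (-2807 - 1789) + 26*1877 = -4596 + 48802 = 44206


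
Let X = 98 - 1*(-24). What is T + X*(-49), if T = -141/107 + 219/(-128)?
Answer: -81916169/13696 ≈ -5981.0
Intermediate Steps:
T = -41481/13696 (T = -141*1/107 + 219*(-1/128) = -141/107 - 219/128 = -41481/13696 ≈ -3.0287)
X = 122 (X = 98 + 24 = 122)
T + X*(-49) = -41481/13696 + 122*(-49) = -41481/13696 - 5978 = -81916169/13696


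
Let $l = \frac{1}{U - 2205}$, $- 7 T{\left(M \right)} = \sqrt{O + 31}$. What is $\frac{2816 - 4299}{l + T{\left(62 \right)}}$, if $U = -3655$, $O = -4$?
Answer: $- \frac{425828620}{927169151} + \frac{1069438162800 \sqrt{3}}{927169151} \approx 1997.4$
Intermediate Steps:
$T{\left(M \right)} = - \frac{3 \sqrt{3}}{7}$ ($T{\left(M \right)} = - \frac{\sqrt{-4 + 31}}{7} = - \frac{\sqrt{27}}{7} = - \frac{3 \sqrt{3}}{7}$)
$l = - \frac{1}{5860}$ ($l = \frac{1}{-3655 - 2205} = \frac{1}{-5860} = - \frac{1}{5860} \approx -0.00017065$)
$\frac{2816 - 4299}{l + T{\left(62 \right)}} = \frac{2816 - 4299}{- \frac{1}{5860} - \frac{3 \sqrt{3}}{7}} = - \frac{1483}{- \frac{1}{5860} - \frac{3 \sqrt{3}}{7}}$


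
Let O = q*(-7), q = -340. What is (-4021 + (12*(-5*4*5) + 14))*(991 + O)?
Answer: -17552797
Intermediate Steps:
O = 2380 (O = -340*(-7) = 2380)
(-4021 + (12*(-5*4*5) + 14))*(991 + O) = (-4021 + (12*(-5*4*5) + 14))*(991 + 2380) = (-4021 + (12*(-20*5) + 14))*3371 = (-4021 + (12*(-100) + 14))*3371 = (-4021 + (-1200 + 14))*3371 = (-4021 - 1186)*3371 = -5207*3371 = -17552797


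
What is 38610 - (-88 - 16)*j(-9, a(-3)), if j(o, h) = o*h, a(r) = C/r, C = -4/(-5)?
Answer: 194298/5 ≈ 38860.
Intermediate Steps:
C = ⅘ (C = -4*(-⅕) = ⅘ ≈ 0.80000)
a(r) = 4/(5*r)
j(o, h) = h*o
38610 - (-88 - 16)*j(-9, a(-3)) = 38610 - (-88 - 16)*((⅘)/(-3))*(-9) = 38610 - (-104)*((⅘)*(-⅓))*(-9) = 38610 - (-104)*(-4/15*(-9)) = 38610 - (-104)*12/5 = 38610 - 1*(-1248/5) = 38610 + 1248/5 = 194298/5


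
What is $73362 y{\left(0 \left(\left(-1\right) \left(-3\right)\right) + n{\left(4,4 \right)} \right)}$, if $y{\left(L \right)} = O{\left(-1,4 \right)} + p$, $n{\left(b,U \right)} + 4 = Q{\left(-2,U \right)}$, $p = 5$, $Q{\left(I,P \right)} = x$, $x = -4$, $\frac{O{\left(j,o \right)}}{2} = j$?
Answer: $220086$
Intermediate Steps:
$O{\left(j,o \right)} = 2 j$
$Q{\left(I,P \right)} = -4$
$n{\left(b,U \right)} = -8$ ($n{\left(b,U \right)} = -4 - 4 = -8$)
$y{\left(L \right)} = 3$ ($y{\left(L \right)} = 2 \left(-1\right) + 5 = -2 + 5 = 3$)
$73362 y{\left(0 \left(\left(-1\right) \left(-3\right)\right) + n{\left(4,4 \right)} \right)} = 73362 \cdot 3 = 220086$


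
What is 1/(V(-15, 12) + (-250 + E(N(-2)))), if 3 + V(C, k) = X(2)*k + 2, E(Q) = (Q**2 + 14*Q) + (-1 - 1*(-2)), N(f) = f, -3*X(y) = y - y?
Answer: -1/274 ≈ -0.0036496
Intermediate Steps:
X(y) = 0 (X(y) = -(y - y)/3 = -1/3*0 = 0)
E(Q) = 1 + Q**2 + 14*Q (E(Q) = (Q**2 + 14*Q) + (-1 + 2) = (Q**2 + 14*Q) + 1 = 1 + Q**2 + 14*Q)
V(C, k) = -1 (V(C, k) = -3 + (0*k + 2) = -3 + (0 + 2) = -3 + 2 = -1)
1/(V(-15, 12) + (-250 + E(N(-2)))) = 1/(-1 + (-250 + (1 + (-2)**2 + 14*(-2)))) = 1/(-1 + (-250 + (1 + 4 - 28))) = 1/(-1 + (-250 - 23)) = 1/(-1 - 273) = 1/(-274) = -1/274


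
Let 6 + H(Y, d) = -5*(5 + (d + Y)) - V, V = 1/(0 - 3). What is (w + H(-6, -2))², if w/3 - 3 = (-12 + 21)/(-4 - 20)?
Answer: 170569/576 ≈ 296.13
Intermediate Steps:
V = -⅓ (V = 1/(-3) = -⅓ ≈ -0.33333)
w = 63/8 (w = 9 + 3*((-12 + 21)/(-4 - 20)) = 9 + 3*(9/(-24)) = 9 + 3*(9*(-1/24)) = 9 + 3*(-3/8) = 9 - 9/8 = 63/8 ≈ 7.8750)
H(Y, d) = -92/3 - 5*Y - 5*d (H(Y, d) = -6 + (-5*(5 + (d + Y)) - 1*(-⅓)) = -6 + (-5*(5 + (Y + d)) + ⅓) = -6 + (-5*(5 + Y + d) + ⅓) = -6 + ((-25 - 5*Y - 5*d) + ⅓) = -6 + (-74/3 - 5*Y - 5*d) = -92/3 - 5*Y - 5*d)
(w + H(-6, -2))² = (63/8 + (-92/3 - 5*(-6) - 5*(-2)))² = (63/8 + (-92/3 + 30 + 10))² = (63/8 + 28/3)² = (413/24)² = 170569/576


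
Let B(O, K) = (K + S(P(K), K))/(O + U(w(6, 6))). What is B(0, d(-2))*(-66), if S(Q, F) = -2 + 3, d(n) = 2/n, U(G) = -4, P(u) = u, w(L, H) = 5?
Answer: 0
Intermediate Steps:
S(Q, F) = 1
B(O, K) = (1 + K)/(-4 + O) (B(O, K) = (K + 1)/(O - 4) = (1 + K)/(-4 + O))
B(0, d(-2))*(-66) = ((1 + 2/(-2))/(-4 + 0))*(-66) = ((1 + 2*(-½))/(-4))*(-66) = -(1 - 1)/4*(-66) = -¼*0*(-66) = 0*(-66) = 0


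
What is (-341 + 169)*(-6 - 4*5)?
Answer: 4472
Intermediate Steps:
(-341 + 169)*(-6 - 4*5) = -172*(-6 - 20) = -172*(-26) = 4472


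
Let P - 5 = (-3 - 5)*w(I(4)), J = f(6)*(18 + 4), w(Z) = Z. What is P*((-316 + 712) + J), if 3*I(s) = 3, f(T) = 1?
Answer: -1254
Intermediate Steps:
I(s) = 1 (I(s) = (⅓)*3 = 1)
J = 22 (J = 1*(18 + 4) = 1*22 = 22)
P = -3 (P = 5 + (-3 - 5)*1 = 5 - 8*1 = 5 - 8 = -3)
P*((-316 + 712) + J) = -3*((-316 + 712) + 22) = -3*(396 + 22) = -3*418 = -1254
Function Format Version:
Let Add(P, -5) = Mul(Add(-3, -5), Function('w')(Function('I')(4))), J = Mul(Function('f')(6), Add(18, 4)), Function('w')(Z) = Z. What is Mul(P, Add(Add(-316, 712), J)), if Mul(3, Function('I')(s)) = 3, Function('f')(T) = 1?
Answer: -1254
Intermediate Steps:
Function('I')(s) = 1 (Function('I')(s) = Mul(Rational(1, 3), 3) = 1)
J = 22 (J = Mul(1, Add(18, 4)) = Mul(1, 22) = 22)
P = -3 (P = Add(5, Mul(Add(-3, -5), 1)) = Add(5, Mul(-8, 1)) = Add(5, -8) = -3)
Mul(P, Add(Add(-316, 712), J)) = Mul(-3, Add(Add(-316, 712), 22)) = Mul(-3, Add(396, 22)) = Mul(-3, 418) = -1254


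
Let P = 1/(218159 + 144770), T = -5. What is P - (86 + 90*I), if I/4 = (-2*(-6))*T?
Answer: 7808054507/362929 ≈ 21514.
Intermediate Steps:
I = -240 (I = 4*(-2*(-6)*(-5)) = 4*(12*(-5)) = 4*(-60) = -240)
P = 1/362929 ≈ 2.7554e-6
P - (86 + 90*I) = 1/362929 - (86 + 90*(-240)) = 1/362929 - (86 - 21600) = 1/362929 - 1*(-21514) = 1/362929 + 21514 = 7808054507/362929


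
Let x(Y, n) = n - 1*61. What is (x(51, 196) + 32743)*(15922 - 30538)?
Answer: -480544848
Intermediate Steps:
x(Y, n) = -61 + n (x(Y, n) = n - 61 = -61 + n)
(x(51, 196) + 32743)*(15922 - 30538) = ((-61 + 196) + 32743)*(15922 - 30538) = (135 + 32743)*(-14616) = 32878*(-14616) = -480544848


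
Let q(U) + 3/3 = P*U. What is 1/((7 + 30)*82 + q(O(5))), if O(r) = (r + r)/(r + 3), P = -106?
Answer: 2/5801 ≈ 0.00034477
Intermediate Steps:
O(r) = 2*r/(3 + r) (O(r) = (2*r)/(3 + r) = 2*r/(3 + r))
q(U) = -1 - 106*U
1/((7 + 30)*82 + q(O(5))) = 1/((7 + 30)*82 + (-1 - 212*5/(3 + 5))) = 1/(37*82 + (-1 - 212*5/8)) = 1/(3034 + (-1 - 212*5/8)) = 1/(3034 + (-1 - 106*5/4)) = 1/(3034 + (-1 - 265/2)) = 1/(3034 - 267/2) = 1/(5801/2) = 2/5801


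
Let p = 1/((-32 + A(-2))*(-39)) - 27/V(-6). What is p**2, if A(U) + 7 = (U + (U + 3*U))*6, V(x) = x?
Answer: 1207632001/59629284 ≈ 20.252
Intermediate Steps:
A(U) = -7 + 30*U (A(U) = -7 + (U + (U + 3*U))*6 = -7 + (U + 4*U)*6 = -7 + (5*U)*6 = -7 + 30*U)
p = 34751/7722 (p = 1/((-32 + (-7 + 30*(-2)))*(-39)) - 27/(-6) = -1/39/(-32 + (-7 - 60)) - 27*(-1/6) = -1/39/(-32 - 67) + 9/2 = -1/39/(-99) + 9/2 = -1/99*(-1/39) + 9/2 = 1/3861 + 9/2 = 34751/7722 ≈ 4.5003)
p**2 = (34751/7722)**2 = 1207632001/59629284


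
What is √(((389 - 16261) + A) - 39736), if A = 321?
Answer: 3*I*√6143 ≈ 235.13*I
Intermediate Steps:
√(((389 - 16261) + A) - 39736) = √(((389 - 16261) + 321) - 39736) = √((-15872 + 321) - 39736) = √(-15551 - 39736) = √(-55287) = 3*I*√6143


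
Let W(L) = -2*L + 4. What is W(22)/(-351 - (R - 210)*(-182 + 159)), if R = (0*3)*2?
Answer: 40/5181 ≈ 0.0077205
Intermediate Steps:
R = 0 (R = 0*2 = 0)
W(L) = 4 - 2*L
W(22)/(-351 - (R - 210)*(-182 + 159)) = (4 - 2*22)/(-351 - (0 - 210)*(-182 + 159)) = (4 - 44)/(-351 - (-210)*(-23)) = -40/(-351 - 1*4830) = -40/(-351 - 4830) = -40/(-5181) = -40*(-1/5181) = 40/5181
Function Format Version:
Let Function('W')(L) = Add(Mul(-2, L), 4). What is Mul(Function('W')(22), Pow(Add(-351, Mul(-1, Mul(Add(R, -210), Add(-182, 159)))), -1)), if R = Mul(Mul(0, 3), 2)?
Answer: Rational(40, 5181) ≈ 0.0077205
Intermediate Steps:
R = 0 (R = Mul(0, 2) = 0)
Function('W')(L) = Add(4, Mul(-2, L))
Mul(Function('W')(22), Pow(Add(-351, Mul(-1, Mul(Add(R, -210), Add(-182, 159)))), -1)) = Mul(Add(4, Mul(-2, 22)), Pow(Add(-351, Mul(-1, Mul(Add(0, -210), Add(-182, 159)))), -1)) = Mul(Add(4, -44), Pow(Add(-351, Mul(-1, Mul(-210, -23))), -1)) = Mul(-40, Pow(Add(-351, Mul(-1, 4830)), -1)) = Mul(-40, Pow(Add(-351, -4830), -1)) = Mul(-40, Pow(-5181, -1)) = Mul(-40, Rational(-1, 5181)) = Rational(40, 5181)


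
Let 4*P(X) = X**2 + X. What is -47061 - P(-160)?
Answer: -53421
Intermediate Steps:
P(X) = X/4 + X**2/4 (P(X) = (X**2 + X)/4 = (X + X**2)/4 = X/4 + X**2/4)
-47061 - P(-160) = -47061 - (-160)*(1 - 160)/4 = -47061 - (-160)*(-159)/4 = -47061 - 1*6360 = -47061 - 6360 = -53421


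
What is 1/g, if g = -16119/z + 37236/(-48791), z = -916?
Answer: 44692556/752353953 ≈ 0.059404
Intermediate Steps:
g = 752353953/44692556 (g = -16119/(-916) + 37236/(-48791) = -16119*(-1/916) + 37236*(-1/48791) = 16119/916 - 37236/48791 = 752353953/44692556 ≈ 16.834)
1/g = 1/(752353953/44692556) = 44692556/752353953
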